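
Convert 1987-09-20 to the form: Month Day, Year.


ISO 1987-09-20 parses as year=1987, month=09, day=20
Month 9 -> September

September 20, 1987


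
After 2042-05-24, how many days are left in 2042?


Day of year: 144 of 365
Remaining = 365 - 144

221 days


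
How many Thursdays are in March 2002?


March 2002 has 31 days
Anchor: Jan 1, 2002. With p = 2002 - 1 = 2001: (p + p//4 - p//100 + p//400) mod 7 = (2001 + 500 - 20 + 5) mod 7 = 2486 mod 7 = 1 -> Tuesday (Mon=0 ... Sun=6)
Days before March (Jan-Feb): 59; March 1 index = (1 + 59) mod 7 = 4 -> Friday
First Thursday is March 7
Thursdays: 7, 14, 21, 28

4 Thursdays


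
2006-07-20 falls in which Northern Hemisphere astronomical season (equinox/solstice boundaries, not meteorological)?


Date: July 20
Astronomical Summer (approx.; exact equinox/solstice day varies by year): June 21 to September 21
July 20 falls within the Summer window

Summer


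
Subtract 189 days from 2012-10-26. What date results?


Start: 2012-10-26, subtract 189 days
Back 26 days from October 26 reaches September 30, 2012 -> 163 left
September 2012 has 30 days -> back to August 31, 2012 -> 133 left
August 2012 has 31 days -> back to July 31, 2012 -> 102 left
July 2012 has 31 days -> back to June 30, 2012 -> 71 left
June 2012 has 30 days -> back to May 31, 2012 -> 41 left
May 2012 has 31 days -> back to April 30, 2012 -> 10 left
April 2012: 30 - 10 = 20 -> lands on April 20

Result: 2012-04-20


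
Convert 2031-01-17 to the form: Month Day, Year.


ISO 2031-01-17 parses as year=2031, month=01, day=17
Month 1 -> January

January 17, 2031


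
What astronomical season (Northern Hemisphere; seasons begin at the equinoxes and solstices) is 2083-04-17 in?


Date: April 17
Astronomical Spring (approx.; exact equinox/solstice day varies by year): March 20 to June 20
April 17 falls within the Spring window

Spring


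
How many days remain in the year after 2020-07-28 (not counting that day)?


Day of year: 210 of 366
Remaining = 366 - 210

156 days


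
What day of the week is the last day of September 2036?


September 2036 has 30 days
Anchor: Jan 1, 2036. With p = 2036 - 1 = 2035: (p + p//4 - p//100 + p//400) mod 7 = (2035 + 508 - 20 + 5) mod 7 = 2528 mod 7 = 1 -> Tuesday (Mon=0 ... Sun=6)
Days before September (Jan-Aug): 244; September 1 index = (1 + 244) mod 7 = 0 -> Monday
Last day offset: 30 - 1 = 29 days
Weekday index = (0 + 29) mod 7 = 1

Tuesday, September 30


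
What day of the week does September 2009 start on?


Target: September 1, 2009
Anchor: Jan 1, 2009. With p = 2009 - 1 = 2008: (p + p//4 - p//100 + p//400) mod 7 = (2008 + 502 - 20 + 5) mod 7 = 2495 mod 7 = 3 -> Thursday (Mon=0 ... Sun=6)
Days before September (Jan-Aug): 243 days
Weekday index = (3 + 243) mod 7 = 1

Tuesday


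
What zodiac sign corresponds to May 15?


Date: May 15
Conventional tropical zodiac dates: Taurus from April 20 onward; Gemini starts May 21
May 15 falls within the Taurus range

Taurus


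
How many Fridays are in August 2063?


August 2063 has 31 days
Anchor: Jan 1, 2063. With p = 2063 - 1 = 2062: (p + p//4 - p//100 + p//400) mod 7 = (2062 + 515 - 20 + 5) mod 7 = 2562 mod 7 = 0 -> Monday (Mon=0 ... Sun=6)
Days before August (Jan-Jul): 212; August 1 index = (0 + 212) mod 7 = 2 -> Wednesday
First Friday is August 3
Fridays: 3, 10, 17, 24, 31

5 Fridays


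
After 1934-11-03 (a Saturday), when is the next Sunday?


Current: Saturday
Target: Sunday
Days ahead: 1

Next Sunday: 1934-11-04


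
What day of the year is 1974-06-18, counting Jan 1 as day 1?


Date: June 18, 1974
Days in months 1 through 5: 151
Plus 18 days in June

Day of year: 169


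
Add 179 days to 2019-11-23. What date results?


Start: 2019-11-23, add 179 days
November 2019 has 30 days: 30 - 23 = 7 days to November 30 -> 172 left
December 2019 has 31 days -> 141 left
January 2020 has 31 days -> 110 left
February 2020 has 29 days -> 81 left
March 2020 has 31 days -> 50 left
April 2020 has 30 days -> 20 left
May 2020: 20 <= 31 -> lands on May 20

Result: 2020-05-20


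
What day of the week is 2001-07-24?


Date: July 24, 2001
Anchor: Jan 1, 2001. With p = 2001 - 1 = 2000: (p + p//4 - p//100 + p//400) mod 7 = (2000 + 500 - 20 + 5) mod 7 = 2485 mod 7 = 0 -> Monday (Mon=0 ... Sun=6)
Days before July (Jan-Jun): 181; offset = 181 + 24 - 1 = 204
Weekday index = (0 + 204) mod 7 = 1

Day of the week: Tuesday


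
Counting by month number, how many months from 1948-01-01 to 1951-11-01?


From January 1948 to November 1951
3 years * 12 = 36 months, plus 10 months = 46

46 months


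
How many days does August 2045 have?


August 2045

31 days


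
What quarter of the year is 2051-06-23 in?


Month: June (month 6)
Q1: Jan-Mar, Q2: Apr-Jun, Q3: Jul-Sep, Q4: Oct-Dec

Q2


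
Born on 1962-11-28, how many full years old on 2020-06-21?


Birth: 1962-11-28
Reference: 2020-06-21
Year difference: 2020 - 1962 = 58
Birthday not yet reached in 2020, subtract 1

57 years old


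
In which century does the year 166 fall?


Century = (year - 1) // 100 + 1
= (166 - 1) // 100 + 1
= 165 // 100 + 1
= 1 + 1

2nd century


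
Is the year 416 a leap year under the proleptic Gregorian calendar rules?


Gregorian leap year rule: divisible by 4, but not by 100, unless also by 400.
416 is divisible by 4 but not 100 -> leap year

Yes


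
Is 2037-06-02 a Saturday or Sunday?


Anchor: Jan 1, 2037. With p = 2037 - 1 = 2036: (p + p//4 - p//100 + p//400) mod 7 = (2036 + 509 - 20 + 5) mod 7 = 2530 mod 7 = 3 -> Thursday (Mon=0 ... Sun=6)
Day of year: 153; offset = 152
Weekday index = (3 + 152) mod 7 = 1 -> Tuesday
Weekend days: Saturday, Sunday

No


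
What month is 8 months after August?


August is month 8
8 + 8 = 16; wrap: 16 - 12 = 4

April


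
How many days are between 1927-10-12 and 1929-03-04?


From 1927-10-12 to 1929-03-04
1927-10-12: days before October = 31 + 28 + 31 + 30 + 31 + 30 + 31 + 31 + 30 = 273 (1927 is not a leap year); day of year = 273 + 12 = 285
1929-03-04: days before March = 31 + 28 = 59 (1929 is not a leap year); day of year = 59 + 4 = 63
Rest of 1927: 365 - 285 = 80
Full years 1928 (366): 366
Total = 80 + 366 + 63 = 509

509 days


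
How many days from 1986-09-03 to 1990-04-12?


From 1986-09-03 to 1990-04-12
1986-09-03: days before September = 31 + 28 + 31 + 30 + 31 + 30 + 31 + 31 = 243 (1986 is not a leap year); day of year = 243 + 3 = 246
1990-04-12: days before April = 31 + 28 + 31 = 90 (1990 is not a leap year); day of year = 90 + 12 = 102
Rest of 1986: 365 - 246 = 119
Full years 1987 (365), 1988 (366), 1989 (365): 1096
Total = 119 + 1096 + 102 = 1317

1317 days


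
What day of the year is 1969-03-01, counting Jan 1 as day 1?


Date: March 1, 1969
Days in months 1 through 2: 59
Plus 1 days in March

Day of year: 60


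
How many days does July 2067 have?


July 2067

31 days


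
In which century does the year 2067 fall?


Century = (year - 1) // 100 + 1
= (2067 - 1) // 100 + 1
= 2066 // 100 + 1
= 20 + 1

21st century


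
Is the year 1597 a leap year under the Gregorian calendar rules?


Gregorian leap year rule: divisible by 4, but not by 100, unless also by 400.
1597 is not divisible by 4 -> not a leap year

No


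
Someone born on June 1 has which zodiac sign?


Date: June 1
Conventional tropical zodiac dates: Gemini from May 21 onward; Cancer starts June 21
June 1 falls within the Gemini range

Gemini


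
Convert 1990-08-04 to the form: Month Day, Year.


ISO 1990-08-04 parses as year=1990, month=08, day=04
Month 8 -> August

August 4, 1990


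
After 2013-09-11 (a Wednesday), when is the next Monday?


Current: Wednesday
Target: Monday
Days ahead: 5

Next Monday: 2013-09-16


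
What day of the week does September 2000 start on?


Target: September 1, 2000
Anchor: Jan 1, 2000. With p = 2000 - 1 = 1999: (p + p//4 - p//100 + p//400) mod 7 = (1999 + 499 - 19 + 4) mod 7 = 2483 mod 7 = 5 -> Saturday (Mon=0 ... Sun=6)
Days before September (Jan-Aug): 244 days
Weekday index = (5 + 244) mod 7 = 4

Friday


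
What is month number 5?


Month 5 of 12

May


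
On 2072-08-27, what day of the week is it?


Date: August 27, 2072
Anchor: Jan 1, 2072. With p = 2072 - 1 = 2071: (p + p//4 - p//100 + p//400) mod 7 = (2071 + 517 - 20 + 5) mod 7 = 2573 mod 7 = 4 -> Friday (Mon=0 ... Sun=6)
Days before August (Jan-Jul): 213; offset = 213 + 27 - 1 = 239
Weekday index = (4 + 239) mod 7 = 5

Day of the week: Saturday


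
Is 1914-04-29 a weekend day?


Anchor: Jan 1, 1914. With p = 1914 - 1 = 1913: (p + p//4 - p//100 + p//400) mod 7 = (1913 + 478 - 19 + 4) mod 7 = 2376 mod 7 = 3 -> Thursday (Mon=0 ... Sun=6)
Day of year: 119; offset = 118
Weekday index = (3 + 118) mod 7 = 2 -> Wednesday
Weekend days: Saturday, Sunday

No


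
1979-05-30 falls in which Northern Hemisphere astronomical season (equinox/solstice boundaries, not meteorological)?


Date: May 30
Astronomical Spring (approx.; exact equinox/solstice day varies by year): March 20 to June 20
May 30 falls within the Spring window

Spring


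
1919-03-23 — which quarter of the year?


Month: March (month 3)
Q1: Jan-Mar, Q2: Apr-Jun, Q3: Jul-Sep, Q4: Oct-Dec

Q1


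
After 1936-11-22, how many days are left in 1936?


Day of year: 327 of 366
Remaining = 366 - 327

39 days


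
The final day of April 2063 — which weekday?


April 2063 has 30 days
Anchor: Jan 1, 2063. With p = 2063 - 1 = 2062: (p + p//4 - p//100 + p//400) mod 7 = (2062 + 515 - 20 + 5) mod 7 = 2562 mod 7 = 0 -> Monday (Mon=0 ... Sun=6)
Days before April (Jan-Mar): 90; April 1 index = (0 + 90) mod 7 = 6 -> Sunday
Last day offset: 30 - 1 = 29 days
Weekday index = (6 + 29) mod 7 = 0

Monday, April 30


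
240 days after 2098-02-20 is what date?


Start: 2098-02-20, add 240 days
February 2098 has 28 days: 28 - 20 = 8 days to February 28 -> 232 left
March 2098 has 31 days -> 201 left
April 2098 has 30 days -> 171 left
May 2098 has 31 days -> 140 left
June 2098 has 30 days -> 110 left
July 2098 has 31 days -> 79 left
August 2098 has 31 days -> 48 left
September 2098 has 30 days -> 18 left
October 2098: 18 <= 31 -> lands on October 18

Result: 2098-10-18


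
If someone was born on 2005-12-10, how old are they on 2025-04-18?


Birth: 2005-12-10
Reference: 2025-04-18
Year difference: 2025 - 2005 = 20
Birthday not yet reached in 2025, subtract 1

19 years old


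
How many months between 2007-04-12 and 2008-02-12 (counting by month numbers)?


From April 2007 to February 2008
1 year * 12 = 12 months, minus 2 months = 10

10 months


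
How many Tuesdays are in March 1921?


March 1921 has 31 days
Anchor: Jan 1, 1921. With p = 1921 - 1 = 1920: (p + p//4 - p//100 + p//400) mod 7 = (1920 + 480 - 19 + 4) mod 7 = 2385 mod 7 = 5 -> Saturday (Mon=0 ... Sun=6)
Days before March (Jan-Feb): 59; March 1 index = (5 + 59) mod 7 = 1 -> Tuesday
First Tuesday is March 1
Tuesdays: 1, 8, 15, 22, 29

5 Tuesdays


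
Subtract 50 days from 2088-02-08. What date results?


Start: 2088-02-08, subtract 50 days
Back 8 days from February 8 reaches January 31, 2088 -> 42 left
January 2088 has 31 days -> back to December 31, 2087 -> 11 left
December 2087: 31 - 11 = 20 -> lands on December 20

Result: 2087-12-20


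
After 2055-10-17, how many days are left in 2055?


Day of year: 290 of 365
Remaining = 365 - 290

75 days


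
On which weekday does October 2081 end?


October 2081 has 31 days
Anchor: Jan 1, 2081. With p = 2081 - 1 = 2080: (p + p//4 - p//100 + p//400) mod 7 = (2080 + 520 - 20 + 5) mod 7 = 2585 mod 7 = 2 -> Wednesday (Mon=0 ... Sun=6)
Days before October (Jan-Sep): 273; October 1 index = (2 + 273) mod 7 = 2 -> Wednesday
Last day offset: 31 - 1 = 30 days
Weekday index = (2 + 30) mod 7 = 4

Friday, October 31


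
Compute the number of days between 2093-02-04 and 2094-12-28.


From 2093-02-04 to 2094-12-28
2093-02-04: days before February = 31; day of year = 31 + 4 = 35
2094-12-28: days before December = 31 + 28 + 31 + 30 + 31 + 30 + 31 + 31 + 30 + 31 + 30 = 334 (2094 is not a leap year); day of year = 334 + 28 = 362
Rest of 2093: 365 - 35 = 330
Total = 330 + 362 = 692

692 days


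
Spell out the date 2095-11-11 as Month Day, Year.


ISO 2095-11-11 parses as year=2095, month=11, day=11
Month 11 -> November

November 11, 2095


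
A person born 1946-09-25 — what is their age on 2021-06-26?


Birth: 1946-09-25
Reference: 2021-06-26
Year difference: 2021 - 1946 = 75
Birthday not yet reached in 2021, subtract 1

74 years old


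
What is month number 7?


Month 7 of 12

July


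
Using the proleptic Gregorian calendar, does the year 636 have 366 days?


Gregorian leap year rule: divisible by 4, but not by 100, unless also by 400.
636 is divisible by 4 but not 100 -> leap year

Yes


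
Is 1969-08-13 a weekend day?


Anchor: Jan 1, 1969. With p = 1969 - 1 = 1968: (p + p//4 - p//100 + p//400) mod 7 = (1968 + 492 - 19 + 4) mod 7 = 2445 mod 7 = 2 -> Wednesday (Mon=0 ... Sun=6)
Day of year: 225; offset = 224
Weekday index = (2 + 224) mod 7 = 2 -> Wednesday
Weekend days: Saturday, Sunday

No


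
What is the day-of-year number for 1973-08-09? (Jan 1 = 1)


Date: August 9, 1973
Days in months 1 through 7: 212
Plus 9 days in August

Day of year: 221


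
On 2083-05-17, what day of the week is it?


Date: May 17, 2083
Anchor: Jan 1, 2083. With p = 2083 - 1 = 2082: (p + p//4 - p//100 + p//400) mod 7 = (2082 + 520 - 20 + 5) mod 7 = 2587 mod 7 = 4 -> Friday (Mon=0 ... Sun=6)
Days before May (Jan-Apr): 120; offset = 120 + 17 - 1 = 136
Weekday index = (4 + 136) mod 7 = 0

Day of the week: Monday


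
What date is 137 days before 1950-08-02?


Start: 1950-08-02, subtract 137 days
Back 2 days from August 2 reaches July 31, 1950 -> 135 left
July 1950 has 31 days -> back to June 30, 1950 -> 104 left
June 1950 has 30 days -> back to May 31, 1950 -> 74 left
May 1950 has 31 days -> back to April 30, 1950 -> 43 left
April 1950 has 30 days -> back to March 31, 1950 -> 13 left
March 1950: 31 - 13 = 18 -> lands on March 18

Result: 1950-03-18


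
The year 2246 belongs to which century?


Century = (year - 1) // 100 + 1
= (2246 - 1) // 100 + 1
= 2245 // 100 + 1
= 22 + 1

23rd century


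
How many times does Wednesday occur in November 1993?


November 1993 has 30 days
Anchor: Jan 1, 1993. With p = 1993 - 1 = 1992: (p + p//4 - p//100 + p//400) mod 7 = (1992 + 498 - 19 + 4) mod 7 = 2475 mod 7 = 4 -> Friday (Mon=0 ... Sun=6)
Days before November (Jan-Oct): 304; November 1 index = (4 + 304) mod 7 = 0 -> Monday
First Wednesday is November 3
Wednesdays: 3, 10, 17, 24

4 Wednesdays


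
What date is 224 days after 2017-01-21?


Start: 2017-01-21, add 224 days
January 2017 has 31 days: 31 - 21 = 10 days to January 31 -> 214 left
February 2017 has 28 days -> 186 left
March 2017 has 31 days -> 155 left
April 2017 has 30 days -> 125 left
May 2017 has 31 days -> 94 left
June 2017 has 30 days -> 64 left
July 2017 has 31 days -> 33 left
August 2017 has 31 days -> 2 left
September 2017: 2 <= 30 -> lands on September 2

Result: 2017-09-02


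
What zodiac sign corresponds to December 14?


Date: December 14
Conventional tropical zodiac dates: Sagittarius from November 22 onward; Capricorn starts December 22
December 14 falls within the Sagittarius range

Sagittarius


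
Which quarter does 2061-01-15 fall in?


Month: January (month 1)
Q1: Jan-Mar, Q2: Apr-Jun, Q3: Jul-Sep, Q4: Oct-Dec

Q1


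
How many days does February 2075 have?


February 2075 (leap year: no)

28 days


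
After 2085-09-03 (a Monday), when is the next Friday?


Current: Monday
Target: Friday
Days ahead: 4

Next Friday: 2085-09-07


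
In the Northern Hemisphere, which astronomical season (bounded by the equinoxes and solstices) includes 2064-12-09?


Date: December 9
Astronomical Autumn (approx.; exact equinox/solstice day varies by year): September 22 to December 20
December 9 falls within the Autumn window

Autumn


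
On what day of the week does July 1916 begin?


Target: July 1, 1916
Anchor: Jan 1, 1916. With p = 1916 - 1 = 1915: (p + p//4 - p//100 + p//400) mod 7 = (1915 + 478 - 19 + 4) mod 7 = 2378 mod 7 = 5 -> Saturday (Mon=0 ... Sun=6)
Days before July (Jan-Jun): 182 days
Weekday index = (5 + 182) mod 7 = 5

Saturday


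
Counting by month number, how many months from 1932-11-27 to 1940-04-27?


From November 1932 to April 1940
8 years * 12 = 96 months, minus 7 months = 89

89 months


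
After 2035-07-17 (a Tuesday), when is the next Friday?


Current: Tuesday
Target: Friday
Days ahead: 3

Next Friday: 2035-07-20


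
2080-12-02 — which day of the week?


Date: December 2, 2080
Anchor: Jan 1, 2080. With p = 2080 - 1 = 2079: (p + p//4 - p//100 + p//400) mod 7 = (2079 + 519 - 20 + 5) mod 7 = 2583 mod 7 = 0 -> Monday (Mon=0 ... Sun=6)
Days before December (Jan-Nov): 335; offset = 335 + 2 - 1 = 336
Weekday index = (0 + 336) mod 7 = 0

Day of the week: Monday


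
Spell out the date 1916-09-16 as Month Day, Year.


ISO 1916-09-16 parses as year=1916, month=09, day=16
Month 9 -> September

September 16, 1916


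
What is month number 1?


Month 1 of 12

January


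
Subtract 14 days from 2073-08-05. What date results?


Start: 2073-08-05, subtract 14 days
Back 5 days from August 5 reaches July 31, 2073 -> 9 left
July 2073: 31 - 9 = 22 -> lands on July 22

Result: 2073-07-22


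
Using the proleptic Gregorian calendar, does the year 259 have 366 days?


Gregorian leap year rule: divisible by 4, but not by 100, unless also by 400.
259 is not divisible by 4 -> not a leap year

No


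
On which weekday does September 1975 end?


September 1975 has 30 days
Anchor: Jan 1, 1975. With p = 1975 - 1 = 1974: (p + p//4 - p//100 + p//400) mod 7 = (1974 + 493 - 19 + 4) mod 7 = 2452 mod 7 = 2 -> Wednesday (Mon=0 ... Sun=6)
Days before September (Jan-Aug): 243; September 1 index = (2 + 243) mod 7 = 0 -> Monday
Last day offset: 30 - 1 = 29 days
Weekday index = (0 + 29) mod 7 = 1

Tuesday, September 30


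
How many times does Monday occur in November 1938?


November 1938 has 30 days
Anchor: Jan 1, 1938. With p = 1938 - 1 = 1937: (p + p//4 - p//100 + p//400) mod 7 = (1937 + 484 - 19 + 4) mod 7 = 2406 mod 7 = 5 -> Saturday (Mon=0 ... Sun=6)
Days before November (Jan-Oct): 304; November 1 index = (5 + 304) mod 7 = 1 -> Tuesday
First Monday is November 7
Mondays: 7, 14, 21, 28

4 Mondays


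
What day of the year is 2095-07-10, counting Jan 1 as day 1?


Date: July 10, 2095
Days in months 1 through 6: 181
Plus 10 days in July

Day of year: 191


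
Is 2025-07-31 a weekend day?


Anchor: Jan 1, 2025. With p = 2025 - 1 = 2024: (p + p//4 - p//100 + p//400) mod 7 = (2024 + 506 - 20 + 5) mod 7 = 2515 mod 7 = 2 -> Wednesday (Mon=0 ... Sun=6)
Day of year: 212; offset = 211
Weekday index = (2 + 211) mod 7 = 3 -> Thursday
Weekend days: Saturday, Sunday

No


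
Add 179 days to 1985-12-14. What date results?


Start: 1985-12-14, add 179 days
December 1985 has 31 days: 31 - 14 = 17 days to December 31 -> 162 left
January 1986 has 31 days -> 131 left
February 1986 has 28 days -> 103 left
March 1986 has 31 days -> 72 left
April 1986 has 30 days -> 42 left
May 1986 has 31 days -> 11 left
June 1986: 11 <= 30 -> lands on June 11

Result: 1986-06-11


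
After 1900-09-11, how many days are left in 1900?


Day of year: 254 of 365
Remaining = 365 - 254

111 days


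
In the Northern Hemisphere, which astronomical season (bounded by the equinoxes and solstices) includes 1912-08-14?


Date: August 14
Astronomical Summer (approx.; exact equinox/solstice day varies by year): June 21 to September 21
August 14 falls within the Summer window

Summer


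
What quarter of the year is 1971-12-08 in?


Month: December (month 12)
Q1: Jan-Mar, Q2: Apr-Jun, Q3: Jul-Sep, Q4: Oct-Dec

Q4


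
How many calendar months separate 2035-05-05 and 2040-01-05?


From May 2035 to January 2040
5 years * 12 = 60 months, minus 4 months = 56

56 months


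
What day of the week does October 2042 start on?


Target: October 1, 2042
Anchor: Jan 1, 2042. With p = 2042 - 1 = 2041: (p + p//4 - p//100 + p//400) mod 7 = (2041 + 510 - 20 + 5) mod 7 = 2536 mod 7 = 2 -> Wednesday (Mon=0 ... Sun=6)
Days before October (Jan-Sep): 273 days
Weekday index = (2 + 273) mod 7 = 2

Wednesday


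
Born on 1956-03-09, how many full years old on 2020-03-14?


Birth: 1956-03-09
Reference: 2020-03-14
Year difference: 2020 - 1956 = 64

64 years old


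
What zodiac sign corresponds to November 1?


Date: November 1
Conventional tropical zodiac dates: Scorpio from October 23 onward; Sagittarius starts November 22
November 1 falls within the Scorpio range

Scorpio


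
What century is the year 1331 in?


Century = (year - 1) // 100 + 1
= (1331 - 1) // 100 + 1
= 1330 // 100 + 1
= 13 + 1

14th century


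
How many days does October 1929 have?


October 1929

31 days


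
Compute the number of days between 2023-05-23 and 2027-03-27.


From 2023-05-23 to 2027-03-27
2023-05-23: days before May = 31 + 28 + 31 + 30 = 120 (2023 is not a leap year); day of year = 120 + 23 = 143
2027-03-27: days before March = 31 + 28 = 59 (2027 is not a leap year); day of year = 59 + 27 = 86
Rest of 2023: 365 - 143 = 222
Full years 2024 (366), 2025 (365), 2026 (365): 1096
Total = 222 + 1096 + 86 = 1404

1404 days


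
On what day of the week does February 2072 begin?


Target: February 1, 2072
Anchor: Jan 1, 2072. With p = 2072 - 1 = 2071: (p + p//4 - p//100 + p//400) mod 7 = (2071 + 517 - 20 + 5) mod 7 = 2573 mod 7 = 4 -> Friday (Mon=0 ... Sun=6)
Days before February (Jan): 31 days
Weekday index = (4 + 31) mod 7 = 0

Monday


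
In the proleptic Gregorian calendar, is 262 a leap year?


Gregorian leap year rule: divisible by 4, but not by 100, unless also by 400.
262 is not divisible by 4 -> not a leap year

No


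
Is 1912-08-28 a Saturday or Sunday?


Anchor: Jan 1, 1912. With p = 1912 - 1 = 1911: (p + p//4 - p//100 + p//400) mod 7 = (1911 + 477 - 19 + 4) mod 7 = 2373 mod 7 = 0 -> Monday (Mon=0 ... Sun=6)
Day of year: 241; offset = 240
Weekday index = (0 + 240) mod 7 = 2 -> Wednesday
Weekend days: Saturday, Sunday

No


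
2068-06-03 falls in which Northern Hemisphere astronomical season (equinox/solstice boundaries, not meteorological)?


Date: June 3
Astronomical Spring (approx.; exact equinox/solstice day varies by year): March 20 to June 20
June 3 falls within the Spring window

Spring


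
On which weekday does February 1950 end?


February 1950 has 28 days
Anchor: Jan 1, 1950. With p = 1950 - 1 = 1949: (p + p//4 - p//100 + p//400) mod 7 = (1949 + 487 - 19 + 4) mod 7 = 2421 mod 7 = 6 -> Sunday (Mon=0 ... Sun=6)
Days before February (Jan): 31; February 1 index = (6 + 31) mod 7 = 2 -> Wednesday
Last day offset: 28 - 1 = 27 days
Weekday index = (2 + 27) mod 7 = 1

Tuesday, February 28


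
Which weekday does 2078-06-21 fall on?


Date: June 21, 2078
Anchor: Jan 1, 2078. With p = 2078 - 1 = 2077: (p + p//4 - p//100 + p//400) mod 7 = (2077 + 519 - 20 + 5) mod 7 = 2581 mod 7 = 5 -> Saturday (Mon=0 ... Sun=6)
Days before June (Jan-May): 151; offset = 151 + 21 - 1 = 171
Weekday index = (5 + 171) mod 7 = 1

Day of the week: Tuesday


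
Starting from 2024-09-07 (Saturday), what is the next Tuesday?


Current: Saturday
Target: Tuesday
Days ahead: 3

Next Tuesday: 2024-09-10


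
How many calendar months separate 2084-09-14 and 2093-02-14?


From September 2084 to February 2093
9 years * 12 = 108 months, minus 7 months = 101

101 months


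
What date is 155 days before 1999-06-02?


Start: 1999-06-02, subtract 155 days
Back 2 days from June 2 reaches May 31, 1999 -> 153 left
May 1999 has 31 days -> back to April 30, 1999 -> 122 left
April 1999 has 30 days -> back to March 31, 1999 -> 92 left
March 1999 has 31 days -> back to February 28, 1999 -> 61 left
February 1999 has 28 days -> back to January 31, 1999 -> 33 left
January 1999 has 31 days -> back to December 31, 1998 -> 2 left
December 1998: 31 - 2 = 29 -> lands on December 29

Result: 1998-12-29


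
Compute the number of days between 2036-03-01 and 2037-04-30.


From 2036-03-01 to 2037-04-30
2036-03-01: days before March = 31 + 29 = 60 (2036 is a leap year); day of year = 60 + 1 = 61
2037-04-30: days before April = 31 + 28 + 31 = 90 (2037 is not a leap year); day of year = 90 + 30 = 120
Rest of 2036: 366 - 61 = 305
Total = 305 + 120 = 425

425 days


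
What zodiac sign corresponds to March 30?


Date: March 30
Conventional tropical zodiac dates: Aries from March 21 onward; Taurus starts April 20
March 30 falls within the Aries range

Aries


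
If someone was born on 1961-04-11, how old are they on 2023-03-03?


Birth: 1961-04-11
Reference: 2023-03-03
Year difference: 2023 - 1961 = 62
Birthday not yet reached in 2023, subtract 1

61 years old


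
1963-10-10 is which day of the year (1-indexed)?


Date: October 10, 1963
Days in months 1 through 9: 273
Plus 10 days in October

Day of year: 283


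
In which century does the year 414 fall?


Century = (year - 1) // 100 + 1
= (414 - 1) // 100 + 1
= 413 // 100 + 1
= 4 + 1

5th century


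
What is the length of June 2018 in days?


June 2018

30 days


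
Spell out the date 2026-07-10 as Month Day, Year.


ISO 2026-07-10 parses as year=2026, month=07, day=10
Month 7 -> July

July 10, 2026


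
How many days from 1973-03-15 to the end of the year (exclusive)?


Day of year: 74 of 365
Remaining = 365 - 74

291 days


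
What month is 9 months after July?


July is month 7
7 + 9 = 16; wrap: 16 - 12 = 4

April


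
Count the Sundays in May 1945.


May 1945 has 31 days
Anchor: Jan 1, 1945. With p = 1945 - 1 = 1944: (p + p//4 - p//100 + p//400) mod 7 = (1944 + 486 - 19 + 4) mod 7 = 2415 mod 7 = 0 -> Monday (Mon=0 ... Sun=6)
Days before May (Jan-Apr): 120; May 1 index = (0 + 120) mod 7 = 1 -> Tuesday
First Sunday is May 6
Sundays: 6, 13, 20, 27

4 Sundays


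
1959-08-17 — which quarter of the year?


Month: August (month 8)
Q1: Jan-Mar, Q2: Apr-Jun, Q3: Jul-Sep, Q4: Oct-Dec

Q3


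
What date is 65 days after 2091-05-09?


Start: 2091-05-09, add 65 days
May 2091 has 31 days: 31 - 9 = 22 days to May 31 -> 43 left
June 2091 has 30 days -> 13 left
July 2091: 13 <= 31 -> lands on July 13

Result: 2091-07-13


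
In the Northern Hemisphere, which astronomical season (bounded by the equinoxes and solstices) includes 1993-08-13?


Date: August 13
Astronomical Summer (approx.; exact equinox/solstice day varies by year): June 21 to September 21
August 13 falls within the Summer window

Summer


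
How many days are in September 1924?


September 1924

30 days


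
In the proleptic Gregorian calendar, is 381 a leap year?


Gregorian leap year rule: divisible by 4, but not by 100, unless also by 400.
381 is not divisible by 4 -> not a leap year

No


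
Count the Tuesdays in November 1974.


November 1974 has 30 days
Anchor: Jan 1, 1974. With p = 1974 - 1 = 1973: (p + p//4 - p//100 + p//400) mod 7 = (1973 + 493 - 19 + 4) mod 7 = 2451 mod 7 = 1 -> Tuesday (Mon=0 ... Sun=6)
Days before November (Jan-Oct): 304; November 1 index = (1 + 304) mod 7 = 4 -> Friday
First Tuesday is November 5
Tuesdays: 5, 12, 19, 26

4 Tuesdays


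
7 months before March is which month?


March is month 3
3 - 7 = -4; wrap: -4 + 12 = 8

August


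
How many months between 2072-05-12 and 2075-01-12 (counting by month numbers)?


From May 2072 to January 2075
3 years * 12 = 36 months, minus 4 months = 32

32 months


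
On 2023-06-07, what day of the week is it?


Date: June 7, 2023
Anchor: Jan 1, 2023. With p = 2023 - 1 = 2022: (p + p//4 - p//100 + p//400) mod 7 = (2022 + 505 - 20 + 5) mod 7 = 2512 mod 7 = 6 -> Sunday (Mon=0 ... Sun=6)
Days before June (Jan-May): 151; offset = 151 + 7 - 1 = 157
Weekday index = (6 + 157) mod 7 = 2

Day of the week: Wednesday


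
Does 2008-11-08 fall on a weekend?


Anchor: Jan 1, 2008. With p = 2008 - 1 = 2007: (p + p//4 - p//100 + p//400) mod 7 = (2007 + 501 - 20 + 5) mod 7 = 2493 mod 7 = 1 -> Tuesday (Mon=0 ... Sun=6)
Day of year: 313; offset = 312
Weekday index = (1 + 312) mod 7 = 5 -> Saturday
Weekend days: Saturday, Sunday

Yes


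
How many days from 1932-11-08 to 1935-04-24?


From 1932-11-08 to 1935-04-24
1932-11-08: days before November = 31 + 29 + 31 + 30 + 31 + 30 + 31 + 31 + 30 + 31 = 305 (1932 is a leap year); day of year = 305 + 8 = 313
1935-04-24: days before April = 31 + 28 + 31 = 90 (1935 is not a leap year); day of year = 90 + 24 = 114
Rest of 1932: 366 - 313 = 53
Full years 1933 (365), 1934 (365): 730
Total = 53 + 730 + 114 = 897

897 days


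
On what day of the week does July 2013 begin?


Target: July 1, 2013
Anchor: Jan 1, 2013. With p = 2013 - 1 = 2012: (p + p//4 - p//100 + p//400) mod 7 = (2012 + 503 - 20 + 5) mod 7 = 2500 mod 7 = 1 -> Tuesday (Mon=0 ... Sun=6)
Days before July (Jan-Jun): 181 days
Weekday index = (1 + 181) mod 7 = 0

Monday


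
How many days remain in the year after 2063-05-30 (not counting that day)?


Day of year: 150 of 365
Remaining = 365 - 150

215 days


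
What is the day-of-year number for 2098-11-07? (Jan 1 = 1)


Date: November 7, 2098
Days in months 1 through 10: 304
Plus 7 days in November

Day of year: 311


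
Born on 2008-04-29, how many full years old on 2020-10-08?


Birth: 2008-04-29
Reference: 2020-10-08
Year difference: 2020 - 2008 = 12

12 years old


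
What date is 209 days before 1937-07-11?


Start: 1937-07-11, subtract 209 days
Back 11 days from July 11 reaches June 30, 1937 -> 198 left
June 1937 has 30 days -> back to May 31, 1937 -> 168 left
May 1937 has 31 days -> back to April 30, 1937 -> 137 left
April 1937 has 30 days -> back to March 31, 1937 -> 107 left
March 1937 has 31 days -> back to February 28, 1937 -> 76 left
February 1937 has 28 days -> back to January 31, 1937 -> 48 left
January 1937 has 31 days -> back to December 31, 1936 -> 17 left
December 1936: 31 - 17 = 14 -> lands on December 14

Result: 1936-12-14


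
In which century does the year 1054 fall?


Century = (year - 1) // 100 + 1
= (1054 - 1) // 100 + 1
= 1053 // 100 + 1
= 10 + 1

11th century


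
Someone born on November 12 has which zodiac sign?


Date: November 12
Conventional tropical zodiac dates: Scorpio from October 23 onward; Sagittarius starts November 22
November 12 falls within the Scorpio range

Scorpio


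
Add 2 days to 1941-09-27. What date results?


Start: 1941-09-27, add 2 days
September 1941 has 30 days; 27 + 2 = 29 stays within September

Result: 1941-09-29


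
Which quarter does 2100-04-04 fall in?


Month: April (month 4)
Q1: Jan-Mar, Q2: Apr-Jun, Q3: Jul-Sep, Q4: Oct-Dec

Q2


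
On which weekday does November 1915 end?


November 1915 has 30 days
Anchor: Jan 1, 1915. With p = 1915 - 1 = 1914: (p + p//4 - p//100 + p//400) mod 7 = (1914 + 478 - 19 + 4) mod 7 = 2377 mod 7 = 4 -> Friday (Mon=0 ... Sun=6)
Days before November (Jan-Oct): 304; November 1 index = (4 + 304) mod 7 = 0 -> Monday
Last day offset: 30 - 1 = 29 days
Weekday index = (0 + 29) mod 7 = 1

Tuesday, November 30


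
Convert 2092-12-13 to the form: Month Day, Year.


ISO 2092-12-13 parses as year=2092, month=12, day=13
Month 12 -> December

December 13, 2092


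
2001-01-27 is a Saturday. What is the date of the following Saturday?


Current: Saturday
Target: Saturday
Days ahead: 7

Next Saturday: 2001-02-03


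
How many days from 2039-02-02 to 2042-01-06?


From 2039-02-02 to 2042-01-06
2039-02-02: days before February = 31; day of year = 31 + 2 = 33
2042-01-06: day of year = 6
Rest of 2039: 365 - 33 = 332
Full years 2040 (366), 2041 (365): 731
Total = 332 + 731 + 6 = 1069

1069 days


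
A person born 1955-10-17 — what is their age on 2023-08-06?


Birth: 1955-10-17
Reference: 2023-08-06
Year difference: 2023 - 1955 = 68
Birthday not yet reached in 2023, subtract 1

67 years old


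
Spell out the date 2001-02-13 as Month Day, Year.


ISO 2001-02-13 parses as year=2001, month=02, day=13
Month 2 -> February

February 13, 2001


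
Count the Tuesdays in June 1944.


June 1944 has 30 days
Anchor: Jan 1, 1944. With p = 1944 - 1 = 1943: (p + p//4 - p//100 + p//400) mod 7 = (1943 + 485 - 19 + 4) mod 7 = 2413 mod 7 = 5 -> Saturday (Mon=0 ... Sun=6)
Days before June (Jan-May): 152; June 1 index = (5 + 152) mod 7 = 3 -> Thursday
First Tuesday is June 6
Tuesdays: 6, 13, 20, 27

4 Tuesdays


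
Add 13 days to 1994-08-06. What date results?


Start: 1994-08-06, add 13 days
August 1994 has 31 days; 6 + 13 = 19 stays within August

Result: 1994-08-19


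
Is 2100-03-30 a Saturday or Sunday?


Anchor: Jan 1, 2100. With p = 2100 - 1 = 2099: (p + p//4 - p//100 + p//400) mod 7 = (2099 + 524 - 20 + 5) mod 7 = 2608 mod 7 = 4 -> Friday (Mon=0 ... Sun=6)
Day of year: 89; offset = 88
Weekday index = (4 + 88) mod 7 = 1 -> Tuesday
Weekend days: Saturday, Sunday

No


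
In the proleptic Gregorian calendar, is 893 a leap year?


Gregorian leap year rule: divisible by 4, but not by 100, unless also by 400.
893 is not divisible by 4 -> not a leap year

No


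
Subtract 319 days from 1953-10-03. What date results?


Start: 1953-10-03, subtract 319 days
Back 3 days from October 3 reaches September 30, 1953 -> 316 left
September 1953 has 30 days -> back to August 31, 1953 -> 286 left
August 1953 has 31 days -> back to July 31, 1953 -> 255 left
July 1953 has 31 days -> back to June 30, 1953 -> 224 left
June 1953 has 30 days -> back to May 31, 1953 -> 194 left
May 1953 has 31 days -> back to April 30, 1953 -> 163 left
April 1953 has 30 days -> back to March 31, 1953 -> 133 left
March 1953 has 31 days -> back to February 28, 1953 -> 102 left
February 1953 has 28 days -> back to January 31, 1953 -> 74 left
January 1953 has 31 days -> back to December 31, 1952 -> 43 left
December 1952 has 31 days -> back to November 30, 1952 -> 12 left
November 1952: 30 - 12 = 18 -> lands on November 18

Result: 1952-11-18


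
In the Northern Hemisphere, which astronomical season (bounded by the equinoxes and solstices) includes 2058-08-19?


Date: August 19
Astronomical Summer (approx.; exact equinox/solstice day varies by year): June 21 to September 21
August 19 falls within the Summer window

Summer


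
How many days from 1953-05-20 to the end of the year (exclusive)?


Day of year: 140 of 365
Remaining = 365 - 140

225 days


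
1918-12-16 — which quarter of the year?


Month: December (month 12)
Q1: Jan-Mar, Q2: Apr-Jun, Q3: Jul-Sep, Q4: Oct-Dec

Q4


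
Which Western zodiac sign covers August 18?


Date: August 18
Conventional tropical zodiac dates: Leo from July 23 onward; Virgo starts August 23
August 18 falls within the Leo range

Leo


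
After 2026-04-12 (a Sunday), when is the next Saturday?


Current: Sunday
Target: Saturday
Days ahead: 6

Next Saturday: 2026-04-18


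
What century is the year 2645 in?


Century = (year - 1) // 100 + 1
= (2645 - 1) // 100 + 1
= 2644 // 100 + 1
= 26 + 1

27th century


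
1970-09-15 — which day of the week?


Date: September 15, 1970
Anchor: Jan 1, 1970. With p = 1970 - 1 = 1969: (p + p//4 - p//100 + p//400) mod 7 = (1969 + 492 - 19 + 4) mod 7 = 2446 mod 7 = 3 -> Thursday (Mon=0 ... Sun=6)
Days before September (Jan-Aug): 243; offset = 243 + 15 - 1 = 257
Weekday index = (3 + 257) mod 7 = 1

Day of the week: Tuesday


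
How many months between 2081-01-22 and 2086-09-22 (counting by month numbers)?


From January 2081 to September 2086
5 years * 12 = 60 months, plus 8 months = 68

68 months


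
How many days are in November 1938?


November 1938

30 days


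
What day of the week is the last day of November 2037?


November 2037 has 30 days
Anchor: Jan 1, 2037. With p = 2037 - 1 = 2036: (p + p//4 - p//100 + p//400) mod 7 = (2036 + 509 - 20 + 5) mod 7 = 2530 mod 7 = 3 -> Thursday (Mon=0 ... Sun=6)
Days before November (Jan-Oct): 304; November 1 index = (3 + 304) mod 7 = 6 -> Sunday
Last day offset: 30 - 1 = 29 days
Weekday index = (6 + 29) mod 7 = 0

Monday, November 30


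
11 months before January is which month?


January is month 1
1 - 11 = -10; wrap: -10 + 12 = 2

February


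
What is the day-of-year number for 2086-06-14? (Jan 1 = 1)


Date: June 14, 2086
Days in months 1 through 5: 151
Plus 14 days in June

Day of year: 165


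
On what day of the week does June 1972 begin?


Target: June 1, 1972
Anchor: Jan 1, 1972. With p = 1972 - 1 = 1971: (p + p//4 - p//100 + p//400) mod 7 = (1971 + 492 - 19 + 4) mod 7 = 2448 mod 7 = 5 -> Saturday (Mon=0 ... Sun=6)
Days before June (Jan-May): 152 days
Weekday index = (5 + 152) mod 7 = 3

Thursday


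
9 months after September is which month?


September is month 9
9 + 9 = 18; wrap: 18 - 12 = 6

June


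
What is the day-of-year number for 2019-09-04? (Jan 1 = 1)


Date: September 4, 2019
Days in months 1 through 8: 243
Plus 4 days in September

Day of year: 247


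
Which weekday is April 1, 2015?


Target: April 1, 2015
Anchor: Jan 1, 2015. With p = 2015 - 1 = 2014: (p + p//4 - p//100 + p//400) mod 7 = (2014 + 503 - 20 + 5) mod 7 = 2502 mod 7 = 3 -> Thursday (Mon=0 ... Sun=6)
Days before April (Jan-Mar): 90 days
Weekday index = (3 + 90) mod 7 = 2

Wednesday


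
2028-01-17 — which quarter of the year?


Month: January (month 1)
Q1: Jan-Mar, Q2: Apr-Jun, Q3: Jul-Sep, Q4: Oct-Dec

Q1


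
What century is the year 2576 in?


Century = (year - 1) // 100 + 1
= (2576 - 1) // 100 + 1
= 2575 // 100 + 1
= 25 + 1

26th century


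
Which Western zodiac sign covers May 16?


Date: May 16
Conventional tropical zodiac dates: Taurus from April 20 onward; Gemini starts May 21
May 16 falls within the Taurus range

Taurus


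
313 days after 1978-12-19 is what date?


Start: 1978-12-19, add 313 days
December 1978 has 31 days: 31 - 19 = 12 days to December 31 -> 301 left
January 1979 has 31 days -> 270 left
February 1979 has 28 days -> 242 left
March 1979 has 31 days -> 211 left
April 1979 has 30 days -> 181 left
May 1979 has 31 days -> 150 left
June 1979 has 30 days -> 120 left
July 1979 has 31 days -> 89 left
August 1979 has 31 days -> 58 left
September 1979 has 30 days -> 28 left
October 1979: 28 <= 31 -> lands on October 28

Result: 1979-10-28


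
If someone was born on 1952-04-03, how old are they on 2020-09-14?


Birth: 1952-04-03
Reference: 2020-09-14
Year difference: 2020 - 1952 = 68

68 years old


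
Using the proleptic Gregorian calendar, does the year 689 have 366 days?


Gregorian leap year rule: divisible by 4, but not by 100, unless also by 400.
689 is not divisible by 4 -> not a leap year

No


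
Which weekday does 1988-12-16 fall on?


Date: December 16, 1988
Anchor: Jan 1, 1988. With p = 1988 - 1 = 1987: (p + p//4 - p//100 + p//400) mod 7 = (1987 + 496 - 19 + 4) mod 7 = 2468 mod 7 = 4 -> Friday (Mon=0 ... Sun=6)
Days before December (Jan-Nov): 335; offset = 335 + 16 - 1 = 350
Weekday index = (4 + 350) mod 7 = 4

Day of the week: Friday


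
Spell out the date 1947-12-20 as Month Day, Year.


ISO 1947-12-20 parses as year=1947, month=12, day=20
Month 12 -> December

December 20, 1947


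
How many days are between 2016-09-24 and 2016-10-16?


From 2016-09-24 to 2016-10-16
2016-09-24: days before September = 31 + 29 + 31 + 30 + 31 + 30 + 31 + 31 = 244 (2016 is a leap year); day of year = 244 + 24 = 268
2016-10-16: days before October = 31 + 29 + 31 + 30 + 31 + 30 + 31 + 31 + 30 = 274 (2016 is a leap year); day of year = 274 + 16 = 290
Same year: 290 - 268 = 22

22 days
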